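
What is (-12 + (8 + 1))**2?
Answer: 9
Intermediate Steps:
(-12 + (8 + 1))**2 = (-12 + 9)**2 = (-3)**2 = 9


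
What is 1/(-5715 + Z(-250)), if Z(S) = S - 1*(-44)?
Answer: -1/5921 ≈ -0.00016889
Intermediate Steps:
Z(S) = 44 + S (Z(S) = S + 44 = 44 + S)
1/(-5715 + Z(-250)) = 1/(-5715 + (44 - 250)) = 1/(-5715 - 206) = 1/(-5921) = -1/5921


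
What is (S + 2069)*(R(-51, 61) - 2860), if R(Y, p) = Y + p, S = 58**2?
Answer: -15484050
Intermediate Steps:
S = 3364
(S + 2069)*(R(-51, 61) - 2860) = (3364 + 2069)*((-51 + 61) - 2860) = 5433*(10 - 2860) = 5433*(-2850) = -15484050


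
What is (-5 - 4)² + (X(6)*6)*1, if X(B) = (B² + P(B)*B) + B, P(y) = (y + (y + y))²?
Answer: 11997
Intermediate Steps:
P(y) = 9*y² (P(y) = (y + 2*y)² = (3*y)² = 9*y²)
X(B) = B + B² + 9*B³ (X(B) = (B² + (9*B²)*B) + B = (B² + 9*B³) + B = B + B² + 9*B³)
(-5 - 4)² + (X(6)*6)*1 = (-5 - 4)² + ((6*(1 + 6 + 9*6²))*6)*1 = (-9)² + ((6*(1 + 6 + 9*36))*6)*1 = 81 + ((6*(1 + 6 + 324))*6)*1 = 81 + ((6*331)*6)*1 = 81 + (1986*6)*1 = 81 + 11916*1 = 81 + 11916 = 11997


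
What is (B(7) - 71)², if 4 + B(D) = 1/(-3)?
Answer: 51076/9 ≈ 5675.1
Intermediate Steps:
B(D) = -13/3 (B(D) = -4 + 1/(-3) = -4 - ⅓ = -13/3)
(B(7) - 71)² = (-13/3 - 71)² = (-226/3)² = 51076/9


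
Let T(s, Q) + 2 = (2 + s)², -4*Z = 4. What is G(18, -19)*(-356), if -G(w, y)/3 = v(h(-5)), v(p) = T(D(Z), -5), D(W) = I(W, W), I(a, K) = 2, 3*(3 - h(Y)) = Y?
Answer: 14952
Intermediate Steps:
h(Y) = 3 - Y/3
Z = -1 (Z = -¼*4 = -1)
D(W) = 2
T(s, Q) = -2 + (2 + s)²
v(p) = 14 (v(p) = -2 + (2 + 2)² = -2 + 4² = -2 + 16 = 14)
G(w, y) = -42 (G(w, y) = -3*14 = -42)
G(18, -19)*(-356) = -42*(-356) = 14952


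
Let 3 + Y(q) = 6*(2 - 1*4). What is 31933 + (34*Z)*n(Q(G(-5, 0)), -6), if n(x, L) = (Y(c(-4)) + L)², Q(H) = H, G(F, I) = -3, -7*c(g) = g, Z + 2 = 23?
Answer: 346807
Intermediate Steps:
Z = 21 (Z = -2 + 23 = 21)
c(g) = -g/7
Y(q) = -15 (Y(q) = -3 + 6*(2 - 1*4) = -3 + 6*(2 - 4) = -3 + 6*(-2) = -3 - 12 = -15)
n(x, L) = (-15 + L)²
31933 + (34*Z)*n(Q(G(-5, 0)), -6) = 31933 + (34*21)*(-15 - 6)² = 31933 + 714*(-21)² = 31933 + 714*441 = 31933 + 314874 = 346807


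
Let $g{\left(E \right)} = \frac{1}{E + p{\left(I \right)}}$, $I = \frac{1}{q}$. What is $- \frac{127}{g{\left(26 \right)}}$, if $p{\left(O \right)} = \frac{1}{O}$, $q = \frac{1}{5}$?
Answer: $- \frac{16637}{5} \approx -3327.4$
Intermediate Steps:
$q = \frac{1}{5} \approx 0.2$
$I = 5$ ($I = \frac{1}{\frac{1}{5}} = 5$)
$g{\left(E \right)} = \frac{1}{\frac{1}{5} + E}$ ($g{\left(E \right)} = \frac{1}{E + \frac{1}{5}} = \frac{1}{\frac{1}{5} + E}$)
$- \frac{127}{g{\left(26 \right)}} = - \frac{127}{5 \frac{1}{1 + 5 \cdot 26}} = - \frac{127}{5 \frac{1}{1 + 130}} = - \frac{127}{5 \cdot \frac{1}{131}} = - \frac{127}{\frac{5}{131}} = \left(-127\right) \frac{131}{5} = - \frac{16637}{5}$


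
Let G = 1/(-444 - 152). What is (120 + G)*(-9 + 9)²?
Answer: 0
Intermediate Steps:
G = -1/596 (G = 1/(-596) = -1/596 ≈ -0.0016779)
(120 + G)*(-9 + 9)² = (120 - 1/596)*(-9 + 9)² = (71519/596)*0² = (71519/596)*0 = 0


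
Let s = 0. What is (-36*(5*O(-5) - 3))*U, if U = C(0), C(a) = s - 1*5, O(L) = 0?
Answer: -540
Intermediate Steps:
C(a) = -5 (C(a) = 0 - 1*5 = 0 - 5 = -5)
U = -5
(-36*(5*O(-5) - 3))*U = -36*(5*0 - 3)*(-5) = -36*(0 - 3)*(-5) = -36*(-3)*(-5) = 108*(-5) = -540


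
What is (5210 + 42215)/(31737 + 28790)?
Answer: 47425/60527 ≈ 0.78354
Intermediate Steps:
(5210 + 42215)/(31737 + 28790) = 47425/60527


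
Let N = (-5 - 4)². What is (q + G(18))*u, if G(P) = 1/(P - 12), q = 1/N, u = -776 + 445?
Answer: -9599/162 ≈ -59.253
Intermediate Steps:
u = -331
N = 81 (N = (-9)² = 81)
q = 1/81 ≈ 0.012346
G(P) = 1/(-12 + P)
(q + G(18))*u = (1/81 + 1/(-12 + 18))*(-331) = (1/81 + 1/6)*(-331) = (1/81 + ⅙)*(-331) = (29/162)*(-331) = -9599/162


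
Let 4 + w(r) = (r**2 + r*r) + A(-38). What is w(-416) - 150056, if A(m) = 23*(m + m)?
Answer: 194304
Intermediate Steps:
A(m) = 46*m (A(m) = 23*(2*m) = 46*m)
w(r) = -1752 + 2*r**2 (w(r) = -4 + ((r**2 + r*r) + 46*(-38)) = -4 + ((r**2 + r**2) - 1748) = -4 + (2*r**2 - 1748) = -4 + (-1748 + 2*r**2) = -1752 + 2*r**2)
w(-416) - 150056 = (-1752 + 2*(-416)**2) - 150056 = (-1752 + 2*173056) - 150056 = (-1752 + 346112) - 150056 = 344360 - 150056 = 194304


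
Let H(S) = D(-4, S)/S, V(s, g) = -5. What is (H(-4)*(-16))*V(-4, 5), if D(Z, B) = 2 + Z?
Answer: 40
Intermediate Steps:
H(S) = -2/S (H(S) = (2 - 4)/S = -2/S)
(H(-4)*(-16))*V(-4, 5) = (-2/(-4)*(-16))*(-5) = (-2*(-1/4)*(-16))*(-5) = ((1/2)*(-16))*(-5) = -8*(-5) = 40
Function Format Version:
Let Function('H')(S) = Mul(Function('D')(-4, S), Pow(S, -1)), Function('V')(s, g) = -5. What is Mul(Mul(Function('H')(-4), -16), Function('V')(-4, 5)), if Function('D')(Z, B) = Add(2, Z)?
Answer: 40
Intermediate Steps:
Function('H')(S) = Mul(-2, Pow(S, -1)) (Function('H')(S) = Mul(Add(2, -4), Pow(S, -1)) = Mul(-2, Pow(S, -1)))
Mul(Mul(Function('H')(-4), -16), Function('V')(-4, 5)) = Mul(Mul(Mul(-2, Pow(-4, -1)), -16), -5) = Mul(Mul(Mul(-2, Rational(-1, 4)), -16), -5) = Mul(Mul(Rational(1, 2), -16), -5) = Mul(-8, -5) = 40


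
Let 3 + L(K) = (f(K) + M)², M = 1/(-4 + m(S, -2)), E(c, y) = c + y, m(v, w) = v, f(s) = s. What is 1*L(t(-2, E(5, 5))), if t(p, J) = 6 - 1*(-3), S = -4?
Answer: 4849/64 ≈ 75.766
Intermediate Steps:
M = -⅛ (M = 1/(-4 - 4) = 1/(-8) = -⅛ ≈ -0.12500)
t(p, J) = 9 (t(p, J) = 6 + 3 = 9)
L(K) = -3 + (-⅛ + K)² (L(K) = -3 + (K - ⅛)² = -3 + (-⅛ + K)²)
1*L(t(-2, E(5, 5))) = 1*(-3 + (-1 + 8*9)²/64) = 1*(-3 + (-1 + 72)²/64) = 1*(-3 + (1/64)*71²) = 1*(-3 + (1/64)*5041) = 1*(-3 + 5041/64) = 1*(4849/64) = 4849/64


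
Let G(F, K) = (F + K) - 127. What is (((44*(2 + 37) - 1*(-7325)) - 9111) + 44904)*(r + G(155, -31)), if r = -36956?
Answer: -1657019806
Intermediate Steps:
G(F, K) = -127 + F + K
(((44*(2 + 37) - 1*(-7325)) - 9111) + 44904)*(r + G(155, -31)) = (((44*(2 + 37) - 1*(-7325)) - 9111) + 44904)*(-36956 + (-127 + 155 - 31)) = (((44*39 + 7325) - 9111) + 44904)*(-36956 - 3) = (((1716 + 7325) - 9111) + 44904)*(-36959) = ((9041 - 9111) + 44904)*(-36959) = (-70 + 44904)*(-36959) = 44834*(-36959) = -1657019806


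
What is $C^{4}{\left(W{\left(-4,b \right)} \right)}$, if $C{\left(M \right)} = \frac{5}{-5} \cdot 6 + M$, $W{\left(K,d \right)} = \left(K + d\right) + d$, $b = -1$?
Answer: $20736$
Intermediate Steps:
$W{\left(K,d \right)} = K + 2 d$
$C{\left(M \right)} = -6 + M$ ($C{\left(M \right)} = 5 \left(- \frac{1}{5}\right) 6 + M = \left(-1\right) 6 + M = -6 + M$)
$C^{4}{\left(W{\left(-4,b \right)} \right)} = \left(-6 + \left(-4 + 2 \left(-1\right)\right)\right)^{4} = \left(-6 - 6\right)^{4} = \left(-12\right)^{4} = 20736$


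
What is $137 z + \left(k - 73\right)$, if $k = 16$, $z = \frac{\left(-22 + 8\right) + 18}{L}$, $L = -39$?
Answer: $- \frac{2771}{39} \approx -71.051$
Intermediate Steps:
$z = - \frac{4}{39}$ ($z = \frac{\left(-22 + 8\right) + 18}{-39} = \left(-14 + 18\right) \left(- \frac{1}{39}\right) = 4 \left(- \frac{1}{39}\right) = - \frac{4}{39} \approx -0.10256$)
$137 z + \left(k - 73\right) = 137 \left(- \frac{4}{39}\right) + \left(16 - 73\right) = - \frac{548}{39} - 57 = - \frac{2771}{39}$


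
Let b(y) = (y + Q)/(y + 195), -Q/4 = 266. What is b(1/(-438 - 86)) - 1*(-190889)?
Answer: 19504289594/102179 ≈ 1.9088e+5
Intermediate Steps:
Q = -1064 (Q = -4*266 = -1064)
b(y) = (-1064 + y)/(195 + y) (b(y) = (y - 1064)/(y + 195) = (-1064 + y)/(195 + y))
b(1/(-438 - 86)) - 1*(-190889) = (-1064 + 1/(-438 - 86))/(195 + 1/(-438 - 86)) - 1*(-190889) = (-1064 + 1/(-524))/(195 + 1/(-524)) + 190889 = (-1064 - 1/524)/(195 - 1/524) + 190889 = -557537/524/(102179/524) + 190889 = (524/102179)*(-557537/524) + 190889 = -557537/102179 + 190889 = 19504289594/102179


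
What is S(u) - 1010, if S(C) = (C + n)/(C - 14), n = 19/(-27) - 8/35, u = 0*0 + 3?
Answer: -10500904/10395 ≈ -1010.2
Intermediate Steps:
u = 3 (u = 0 + 3 = 3)
n = -881/945 (n = 19*(-1/27) - 8*1/35 = -19/27 - 8/35 = -881/945 ≈ -0.93227)
S(C) = (-881/945 + C)/(-14 + C) (S(C) = (C - 881/945)/(C - 14) = (-881/945 + C)/(-14 + C))
S(u) - 1010 = (-881/945 + 3)/(-14 + 3) - 1010 = (1954/945)/(-11) - 1010 = -1/11*1954/945 - 1010 = -1954/10395 - 1010 = -10500904/10395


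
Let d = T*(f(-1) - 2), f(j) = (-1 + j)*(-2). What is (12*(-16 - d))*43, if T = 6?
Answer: -14448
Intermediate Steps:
f(j) = 2 - 2*j
d = 12 (d = 6*((2 - 2*(-1)) - 2) = 6*((2 + 2) - 2) = 6*(4 - 2) = 6*2 = 12)
(12*(-16 - d))*43 = (12*(-16 - 1*12))*43 = (12*(-16 - 12))*43 = (12*(-28))*43 = -336*43 = -14448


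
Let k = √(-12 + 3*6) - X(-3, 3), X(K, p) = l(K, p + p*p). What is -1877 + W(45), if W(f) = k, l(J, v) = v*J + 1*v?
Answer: -1853 + √6 ≈ -1850.6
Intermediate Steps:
l(J, v) = v + J*v (l(J, v) = J*v + v = v + J*v)
X(K, p) = (1 + K)*(p + p²) (X(K, p) = (p + p*p)*(1 + K) = (p + p²)*(1 + K) = (1 + K)*(p + p²))
k = 24 + √6 (k = √(-12 + 3*6) - 3*(1 - 3)*(1 + 3) = √(-12 + 18) - 3*(-2)*4 = √6 - 1*(-24) = √6 + 24 = 24 + √6 ≈ 26.449)
W(f) = 24 + √6
-1877 + W(45) = -1877 + (24 + √6) = -1853 + √6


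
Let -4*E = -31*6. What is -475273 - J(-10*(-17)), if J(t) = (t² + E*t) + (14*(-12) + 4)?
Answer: -511914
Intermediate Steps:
E = 93/2 (E = -(-31)*6/4 = -¼*(-186) = 93/2 ≈ 46.500)
J(t) = -164 + t² + 93*t/2 (J(t) = (t² + 93*t/2) + (14*(-12) + 4) = (t² + 93*t/2) + (-168 + 4) = (t² + 93*t/2) - 164 = -164 + t² + 93*t/2)
-475273 - J(-10*(-17)) = -475273 - (-164 + (-10*(-17))² + 93*(-10*(-17))/2) = -475273 - (-164 + 170² + (93/2)*170) = -475273 - (-164 + 28900 + 7905) = -475273 - 1*36641 = -475273 - 36641 = -511914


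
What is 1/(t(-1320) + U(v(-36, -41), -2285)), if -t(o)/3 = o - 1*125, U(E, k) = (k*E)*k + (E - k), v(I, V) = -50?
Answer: -1/261054680 ≈ -3.8306e-9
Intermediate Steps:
U(E, k) = E - k + E*k² (U(E, k) = (E*k)*k + (E - k) = E*k² + (E - k) = E - k + E*k²)
t(o) = 375 - 3*o (t(o) = -3*(o - 1*125) = -3*(o - 125) = -3*(-125 + o) = 375 - 3*o)
1/(t(-1320) + U(v(-36, -41), -2285)) = 1/((375 - 3*(-1320)) + (-50 - 1*(-2285) - 50*(-2285)²)) = 1/((375 + 3960) + (-50 + 2285 - 50*5221225)) = 1/(4335 + (-50 + 2285 - 261061250)) = 1/(4335 - 261059015) = 1/(-261054680) = -1/261054680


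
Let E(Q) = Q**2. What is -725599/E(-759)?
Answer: -725599/576081 ≈ -1.2595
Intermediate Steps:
-725599/E(-759) = -725599/((-759)**2) = -725599/576081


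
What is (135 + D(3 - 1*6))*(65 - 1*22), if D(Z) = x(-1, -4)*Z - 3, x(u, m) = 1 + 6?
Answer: 4773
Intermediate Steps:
x(u, m) = 7
D(Z) = -3 + 7*Z (D(Z) = 7*Z - 3 = -3 + 7*Z)
(135 + D(3 - 1*6))*(65 - 1*22) = (135 + (-3 + 7*(3 - 1*6)))*(65 - 1*22) = (135 + (-3 + 7*(3 - 6)))*(65 - 22) = (135 + (-3 + 7*(-3)))*43 = (135 + (-3 - 21))*43 = (135 - 24)*43 = 111*43 = 4773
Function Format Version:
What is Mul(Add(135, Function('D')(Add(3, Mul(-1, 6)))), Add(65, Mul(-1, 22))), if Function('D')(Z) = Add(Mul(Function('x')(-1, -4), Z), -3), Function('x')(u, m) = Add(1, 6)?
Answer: 4773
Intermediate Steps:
Function('x')(u, m) = 7
Function('D')(Z) = Add(-3, Mul(7, Z)) (Function('D')(Z) = Add(Mul(7, Z), -3) = Add(-3, Mul(7, Z)))
Mul(Add(135, Function('D')(Add(3, Mul(-1, 6)))), Add(65, Mul(-1, 22))) = Mul(Add(135, Add(-3, Mul(7, Add(3, Mul(-1, 6))))), Add(65, Mul(-1, 22))) = Mul(Add(135, Add(-3, Mul(7, Add(3, -6)))), Add(65, -22)) = Mul(Add(135, Add(-3, Mul(7, -3))), 43) = Mul(Add(135, Add(-3, -21)), 43) = Mul(Add(135, -24), 43) = Mul(111, 43) = 4773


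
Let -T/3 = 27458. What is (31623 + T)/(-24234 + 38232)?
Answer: -16917/4666 ≈ -3.6256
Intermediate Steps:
T = -82374 (T = -3*27458 = -82374)
(31623 + T)/(-24234 + 38232) = (31623 - 82374)/(-24234 + 38232) = -50751/13998 = -50751*1/13998 = -16917/4666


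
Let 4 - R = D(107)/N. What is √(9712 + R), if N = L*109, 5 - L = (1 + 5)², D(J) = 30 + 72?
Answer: √110934144614/3379 ≈ 98.570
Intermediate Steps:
D(J) = 102
L = -31 (L = 5 - (1 + 5)² = 5 - 1*6² = 5 - 1*36 = 5 - 36 = -31)
N = -3379 (N = -31*109 = -3379)
R = 13618/3379 (R = 4 - 102/(-3379) = 4 - 102*(-1)/3379 = 4 - 1*(-102/3379) = 4 + 102/3379 = 13618/3379 ≈ 4.0302)
√(9712 + R) = √(9712 + 13618/3379) = √(32830466/3379) = √110934144614/3379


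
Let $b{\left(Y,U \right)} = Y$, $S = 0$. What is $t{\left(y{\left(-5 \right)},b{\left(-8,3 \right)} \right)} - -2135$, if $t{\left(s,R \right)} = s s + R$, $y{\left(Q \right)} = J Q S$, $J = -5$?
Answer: $2127$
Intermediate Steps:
$y{\left(Q \right)} = 0$ ($y{\left(Q \right)} = - 5 Q 0 = 0$)
$t{\left(s,R \right)} = R + s^{2}$ ($t{\left(s,R \right)} = s^{2} + R = R + s^{2}$)
$t{\left(y{\left(-5 \right)},b{\left(-8,3 \right)} \right)} - -2135 = \left(-8 + 0^{2}\right) - -2135 = \left(-8 + 0\right) + 2135 = -8 + 2135 = 2127$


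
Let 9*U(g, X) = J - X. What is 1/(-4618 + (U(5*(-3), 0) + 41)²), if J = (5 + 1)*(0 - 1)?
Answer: -9/26921 ≈ -0.00033431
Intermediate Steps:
J = -6 (J = 6*(-1) = -6)
U(g, X) = -⅔ - X/9 (U(g, X) = (-6 - X)/9 = -⅔ - X/9)
1/(-4618 + (U(5*(-3), 0) + 41)²) = 1/(-4618 + ((-⅔ - ⅑*0) + 41)²) = 1/(-4618 + ((-⅔ + 0) + 41)²) = 1/(-4618 + (-⅔ + 41)²) = 1/(-4618 + (121/3)²) = 1/(-4618 + 14641/9) = 1/(-26921/9) = -9/26921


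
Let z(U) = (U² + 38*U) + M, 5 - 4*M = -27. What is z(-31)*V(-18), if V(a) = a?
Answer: 3762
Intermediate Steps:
M = 8 (M = 5/4 - ¼*(-27) = 5/4 + 27/4 = 8)
z(U) = 8 + U² + 38*U (z(U) = (U² + 38*U) + 8 = 8 + U² + 38*U)
z(-31)*V(-18) = (8 + (-31)² + 38*(-31))*(-18) = (8 + 961 - 1178)*(-18) = -209*(-18) = 3762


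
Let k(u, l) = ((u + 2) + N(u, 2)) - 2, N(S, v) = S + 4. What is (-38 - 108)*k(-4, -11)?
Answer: 584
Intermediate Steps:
N(S, v) = 4 + S
k(u, l) = 4 + 2*u (k(u, l) = ((u + 2) + (4 + u)) - 2 = ((2 + u) + (4 + u)) - 2 = (6 + 2*u) - 2 = 4 + 2*u)
(-38 - 108)*k(-4, -11) = (-38 - 108)*(4 + 2*(-4)) = -146*(4 - 8) = -146*(-4) = 584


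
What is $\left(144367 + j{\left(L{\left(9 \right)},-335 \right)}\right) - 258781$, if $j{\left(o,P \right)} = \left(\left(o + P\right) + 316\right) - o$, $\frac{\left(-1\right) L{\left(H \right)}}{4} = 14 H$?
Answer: $-114433$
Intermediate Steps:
$L{\left(H \right)} = - 56 H$ ($L{\left(H \right)} = - 4 \cdot 14 H = - 56 H$)
$j{\left(o,P \right)} = 316 + P$ ($j{\left(o,P \right)} = \left(\left(P + o\right) + 316\right) - o = \left(316 + P + o\right) - o = 316 + P$)
$\left(144367 + j{\left(L{\left(9 \right)},-335 \right)}\right) - 258781 = \left(144367 + \left(316 - 335\right)\right) - 258781 = \left(144367 - 19\right) - 258781 = 144348 - 258781 = -114433$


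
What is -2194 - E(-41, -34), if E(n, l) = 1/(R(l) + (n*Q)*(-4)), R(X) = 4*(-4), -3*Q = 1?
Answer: -465125/212 ≈ -2194.0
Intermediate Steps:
Q = -⅓ (Q = -⅓*1 = -⅓ ≈ -0.33333)
R(X) = -16
E(n, l) = 1/(-16 + 4*n/3) (E(n, l) = 1/(-16 + (n*(-⅓))*(-4)) = 1/(-16 - n/3*(-4)) = 1/(-16 + 4*n/3))
-2194 - E(-41, -34) = -2194 - 3/(4*(-12 - 41)) = -2194 - 3/(4*(-53)) = -2194 - 3*(-1)/(4*53) = -2194 - 1*(-3/212) = -2194 + 3/212 = -465125/212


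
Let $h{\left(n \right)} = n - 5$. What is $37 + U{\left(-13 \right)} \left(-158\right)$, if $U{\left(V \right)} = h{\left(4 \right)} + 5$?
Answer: $-595$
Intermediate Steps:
$h{\left(n \right)} = -5 + n$
$U{\left(V \right)} = 4$ ($U{\left(V \right)} = \left(-5 + 4\right) + 5 = -1 + 5 = 4$)
$37 + U{\left(-13 \right)} \left(-158\right) = 37 + 4 \left(-158\right) = 37 - 632 = -595$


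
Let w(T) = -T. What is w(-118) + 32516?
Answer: 32634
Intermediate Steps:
w(-118) + 32516 = -1*(-118) + 32516 = 118 + 32516 = 32634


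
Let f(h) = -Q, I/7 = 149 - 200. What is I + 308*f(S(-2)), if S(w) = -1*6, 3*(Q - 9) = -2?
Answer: -8771/3 ≈ -2923.7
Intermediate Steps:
Q = 25/3 (Q = 9 + (⅓)*(-2) = 9 - ⅔ = 25/3 ≈ 8.3333)
I = -357 (I = 7*(149 - 200) = 7*(-51) = -357)
S(w) = -6
f(h) = -25/3 (f(h) = -1*25/3 = -25/3)
I + 308*f(S(-2)) = -357 + 308*(-25/3) = -357 - 7700/3 = -8771/3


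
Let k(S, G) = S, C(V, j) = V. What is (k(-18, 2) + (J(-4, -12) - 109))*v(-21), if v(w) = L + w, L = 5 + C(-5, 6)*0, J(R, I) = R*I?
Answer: 1264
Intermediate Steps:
J(R, I) = I*R
L = 5 (L = 5 - 5*0 = 5 + 0 = 5)
v(w) = 5 + w
(k(-18, 2) + (J(-4, -12) - 109))*v(-21) = (-18 + (-12*(-4) - 109))*(5 - 21) = (-18 + (48 - 109))*(-16) = (-18 - 61)*(-16) = -79*(-16) = 1264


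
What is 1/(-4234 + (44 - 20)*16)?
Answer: -1/3850 ≈ -0.00025974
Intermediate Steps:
1/(-4234 + (44 - 20)*16) = 1/(-4234 + 24*16) = 1/(-4234 + 384) = 1/(-3850) = -1/3850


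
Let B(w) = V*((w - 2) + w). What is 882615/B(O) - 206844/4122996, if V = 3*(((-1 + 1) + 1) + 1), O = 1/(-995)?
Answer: -100578486004633/1368834672 ≈ -73478.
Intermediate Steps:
O = -1/995 ≈ -0.0010050
V = 6 (V = 3*((0 + 1) + 1) = 3*(1 + 1) = 3*2 = 6)
B(w) = -12 + 12*w (B(w) = 6*((w - 2) + w) = 6*((-2 + w) + w) = 6*(-2 + 2*w) = -12 + 12*w)
882615/B(O) - 206844/4122996 = 882615/(-12 + 12*(-1/995)) - 206844/4122996 = 882615/(-12 - 12/995) - 206844*1/4122996 = 882615/(-11952/995) - 17237/343583 = 882615*(-995/11952) - 17237/343583 = -292733975/3984 - 17237/343583 = -100578486004633/1368834672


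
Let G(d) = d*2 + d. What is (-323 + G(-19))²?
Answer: 144400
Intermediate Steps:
G(d) = 3*d (G(d) = 2*d + d = 3*d)
(-323 + G(-19))² = (-323 + 3*(-19))² = (-323 - 57)² = (-380)² = 144400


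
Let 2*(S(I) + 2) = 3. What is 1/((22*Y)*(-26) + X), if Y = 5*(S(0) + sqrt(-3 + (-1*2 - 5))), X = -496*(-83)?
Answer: 21299/948192802 + 715*I*sqrt(10)/474096401 ≈ 2.2463e-5 + 4.7691e-6*I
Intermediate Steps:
X = 41168
S(I) = -1/2 (S(I) = -2 + (1/2)*3 = -2 + 3/2 = -1/2)
Y = -5/2 + 5*I*sqrt(10) (Y = 5*(-1/2 + sqrt(-3 + (-1*2 - 5))) = 5*(-1/2 + sqrt(-3 + (-2 - 5))) = 5*(-1/2 + sqrt(-3 - 7)) = 5*(-1/2 + sqrt(-10)) = 5*(-1/2 + I*sqrt(10)) = -5/2 + 5*I*sqrt(10) ≈ -2.5 + 15.811*I)
1/((22*Y)*(-26) + X) = 1/((22*(-5/2 + 5*I*sqrt(10)))*(-26) + 41168) = 1/((-55 + 110*I*sqrt(10))*(-26) + 41168) = 1/((1430 - 2860*I*sqrt(10)) + 41168) = 1/(42598 - 2860*I*sqrt(10))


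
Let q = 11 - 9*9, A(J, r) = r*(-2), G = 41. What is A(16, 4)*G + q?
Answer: -398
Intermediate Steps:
A(J, r) = -2*r
q = -70 (q = 11 - 81 = -70)
A(16, 4)*G + q = -2*4*41 - 70 = -8*41 - 70 = -328 - 70 = -398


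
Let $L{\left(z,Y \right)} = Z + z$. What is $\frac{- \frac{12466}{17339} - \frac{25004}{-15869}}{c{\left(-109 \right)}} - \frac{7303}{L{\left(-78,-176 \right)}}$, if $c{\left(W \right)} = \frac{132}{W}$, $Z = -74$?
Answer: $\frac{9333591604475}{197166485208} \approx 47.339$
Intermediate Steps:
$L{\left(z,Y \right)} = -74 + z$
$\frac{- \frac{12466}{17339} - \frac{25004}{-15869}}{c{\left(-109 \right)}} - \frac{7303}{L{\left(-78,-176 \right)}} = \frac{- \frac{12466}{17339} - \frac{25004}{-15869}}{132 \frac{1}{-109}} - \frac{7303}{-74 - 78} = \frac{\left(-12466\right) \frac{1}{17339} - - \frac{3572}{2267}}{132 \left(- \frac{1}{109}\right)} - \frac{7303}{-152} = \frac{- \frac{12466}{17339} + \frac{3572}{2267}}{- \frac{132}{109}} - - \frac{7303}{152} = \frac{33674486}{39307513} \left(- \frac{109}{132}\right) + \frac{7303}{152} = - \frac{1835259487}{2594295858} + \frac{7303}{152} = \frac{9333591604475}{197166485208}$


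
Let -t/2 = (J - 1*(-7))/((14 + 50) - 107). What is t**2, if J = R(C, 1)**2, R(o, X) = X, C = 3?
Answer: 256/1849 ≈ 0.13845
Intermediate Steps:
J = 1 (J = 1**2 = 1)
t = 16/43 (t = -2*(1 - 1*(-7))/((14 + 50) - 107) = -2*(1 + 7)/(64 - 107) = -16/(-43) = -16*(-1)/43 = -2*(-8/43) = 16/43 ≈ 0.37209)
t**2 = (16/43)**2 = 256/1849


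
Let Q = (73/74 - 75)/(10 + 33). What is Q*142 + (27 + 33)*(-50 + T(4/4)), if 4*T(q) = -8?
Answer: -5352787/1591 ≈ -3364.4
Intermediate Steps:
T(q) = -2 (T(q) = (¼)*(-8) = -2)
Q = -5477/3182 (Q = (73*(1/74) - 75)/43 = (73/74 - 75)*(1/43) = -5477/74*1/43 = -5477/3182 ≈ -1.7212)
Q*142 + (27 + 33)*(-50 + T(4/4)) = -5477/3182*142 + (27 + 33)*(-50 - 2) = -388867/1591 + 60*(-52) = -388867/1591 - 3120 = -5352787/1591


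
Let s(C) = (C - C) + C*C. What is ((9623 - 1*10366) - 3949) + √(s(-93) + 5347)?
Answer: -4692 + 2*√3499 ≈ -4573.7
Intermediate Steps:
s(C) = C² (s(C) = 0 + C² = C²)
((9623 - 1*10366) - 3949) + √(s(-93) + 5347) = ((9623 - 1*10366) - 3949) + √((-93)² + 5347) = ((9623 - 10366) - 3949) + √(8649 + 5347) = (-743 - 3949) + √13996 = -4692 + 2*√3499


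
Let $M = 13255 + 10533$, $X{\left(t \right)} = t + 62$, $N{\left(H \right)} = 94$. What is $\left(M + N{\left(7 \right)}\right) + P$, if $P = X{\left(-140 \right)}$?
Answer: $23804$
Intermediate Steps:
$X{\left(t \right)} = 62 + t$
$P = -78$ ($P = 62 - 140 = -78$)
$M = 23788$
$\left(M + N{\left(7 \right)}\right) + P = \left(23788 + 94\right) - 78 = 23882 - 78 = 23804$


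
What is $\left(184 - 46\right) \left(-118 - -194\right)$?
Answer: $10488$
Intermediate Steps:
$\left(184 - 46\right) \left(-118 - -194\right) = \left(184 - 46\right) \left(-118 + 194\right) = \left(184 - 46\right) 76 = 138 \cdot 76 = 10488$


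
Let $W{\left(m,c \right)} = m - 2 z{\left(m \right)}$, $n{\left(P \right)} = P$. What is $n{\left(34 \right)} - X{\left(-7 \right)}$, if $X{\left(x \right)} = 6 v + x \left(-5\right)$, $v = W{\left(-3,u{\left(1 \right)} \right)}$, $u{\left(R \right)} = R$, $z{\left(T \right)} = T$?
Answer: $-19$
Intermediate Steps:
$W{\left(m,c \right)} = - m$ ($W{\left(m,c \right)} = m - 2 m = - m$)
$v = 3$ ($v = \left(-1\right) \left(-3\right) = 3$)
$X{\left(x \right)} = 18 - 5 x$ ($X{\left(x \right)} = 6 \cdot 3 + x \left(-5\right) = 18 - 5 x$)
$n{\left(34 \right)} - X{\left(-7 \right)} = 34 - \left(18 - -35\right) = 34 - \left(18 + 35\right) = 34 - 53 = -19$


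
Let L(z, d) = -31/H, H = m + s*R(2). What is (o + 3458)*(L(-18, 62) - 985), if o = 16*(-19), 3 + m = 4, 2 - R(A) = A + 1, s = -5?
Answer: -9368957/3 ≈ -3.1230e+6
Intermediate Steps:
R(A) = 1 - A (R(A) = 2 - (A + 1) = 2 - (1 + A) = 2 + (-1 - A) = 1 - A)
m = 1 (m = -3 + 4 = 1)
H = 6 (H = 1 - 5*(1 - 1*2) = 1 - 5*(1 - 2) = 1 - 5*(-1) = 1 + 5 = 6)
o = -304
L(z, d) = -31/6
(o + 3458)*(L(-18, 62) - 985) = (-304 + 3458)*(-31/6 - 985) = 3154*(-5941/6) = -9368957/3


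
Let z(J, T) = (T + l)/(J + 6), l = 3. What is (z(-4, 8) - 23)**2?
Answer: 1225/4 ≈ 306.25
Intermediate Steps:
z(J, T) = (3 + T)/(6 + J) (z(J, T) = (T + 3)/(J + 6) = (3 + T)/(6 + J))
(z(-4, 8) - 23)**2 = ((3 + 8)/(6 - 4) - 23)**2 = (11/2 - 23)**2 = (-35/2)**2 = 1225/4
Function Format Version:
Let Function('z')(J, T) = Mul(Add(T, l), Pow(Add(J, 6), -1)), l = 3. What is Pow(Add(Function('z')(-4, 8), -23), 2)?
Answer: Rational(1225, 4) ≈ 306.25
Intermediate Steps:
Function('z')(J, T) = Mul(Pow(Add(6, J), -1), Add(3, T)) (Function('z')(J, T) = Mul(Add(T, 3), Pow(Add(J, 6), -1)) = Mul(Add(3, T), Pow(Add(6, J), -1)) = Mul(Pow(Add(6, J), -1), Add(3, T)))
Pow(Add(Function('z')(-4, 8), -23), 2) = Pow(Add(Mul(Pow(Add(6, -4), -1), Add(3, 8)), -23), 2) = Pow(Add(Mul(Pow(2, -1), 11), -23), 2) = Pow(Add(Mul(Rational(1, 2), 11), -23), 2) = Pow(Add(Rational(11, 2), -23), 2) = Pow(Rational(-35, 2), 2) = Rational(1225, 4)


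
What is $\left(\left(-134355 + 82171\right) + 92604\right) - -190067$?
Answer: $230487$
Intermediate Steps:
$\left(\left(-134355 + 82171\right) + 92604\right) - -190067 = \left(-52184 + 92604\right) + 190067 = 40420 + 190067 = 230487$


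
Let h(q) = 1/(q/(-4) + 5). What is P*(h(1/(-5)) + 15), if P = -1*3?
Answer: -4605/101 ≈ -45.594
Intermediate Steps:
h(q) = 1/(5 - q/4) (h(q) = 1/(q*(-¼) + 5) = 1/(-q/4 + 5) = 1/(5 - q/4))
P = -3
P*(h(1/(-5)) + 15) = -3*(-4/(-20 + 1/(-5)) + 15) = -3*(-4/(-20 - ⅕) + 15) = -3*(-4/(-101/5) + 15) = -3*(-4*(-5/101) + 15) = -3*(20/101 + 15) = -3*1535/101 = -4605/101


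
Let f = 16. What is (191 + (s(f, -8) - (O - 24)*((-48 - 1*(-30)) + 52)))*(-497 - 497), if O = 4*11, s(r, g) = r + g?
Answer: 478114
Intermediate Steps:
s(r, g) = g + r
O = 44
(191 + (s(f, -8) - (O - 24)*((-48 - 1*(-30)) + 52)))*(-497 - 497) = (191 + ((-8 + 16) - (44 - 24)*((-48 - 1*(-30)) + 52)))*(-497 - 497) = (191 + (8 - 20*((-48 + 30) + 52)))*(-994) = (191 + (8 - 20*(-18 + 52)))*(-994) = (191 + (8 - 20*34))*(-994) = (191 + (8 - 1*680))*(-994) = (191 + (8 - 680))*(-994) = (191 - 672)*(-994) = -481*(-994) = 478114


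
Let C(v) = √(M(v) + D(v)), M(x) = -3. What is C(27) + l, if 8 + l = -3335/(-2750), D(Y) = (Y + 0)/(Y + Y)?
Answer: -3733/550 + I*√10/2 ≈ -6.7873 + 1.5811*I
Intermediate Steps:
D(Y) = ½ (D(Y) = Y/((2*Y)) = Y*(1/(2*Y)) = ½)
C(v) = I*√10/2 (C(v) = √(-3 + ½) = √(-5/2) = I*√10/2)
l = -3733/550 (l = -8 - 3335/(-2750) = -8 - 3335*(-1/2750) = -8 + 667/550 = -3733/550 ≈ -6.7873)
C(27) + l = I*√10/2 - 3733/550 = -3733/550 + I*√10/2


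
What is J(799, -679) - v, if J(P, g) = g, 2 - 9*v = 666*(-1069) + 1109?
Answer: -79662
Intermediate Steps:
v = 78983 (v = 2/9 - (666*(-1069) + 1109)/9 = 2/9 - (-711954 + 1109)/9 = 2/9 - ⅑*(-710845) = 2/9 + 710845/9 = 78983)
J(799, -679) - v = -679 - 1*78983 = -679 - 78983 = -79662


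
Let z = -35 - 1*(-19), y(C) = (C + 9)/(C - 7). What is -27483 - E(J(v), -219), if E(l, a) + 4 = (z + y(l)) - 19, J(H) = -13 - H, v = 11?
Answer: -850779/31 ≈ -27444.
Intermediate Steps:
y(C) = (9 + C)/(-7 + C)
z = -16 (z = -35 + 19 = -16)
E(l, a) = -39 + (9 + l)/(-7 + l) (E(l, a) = -4 + ((-16 + (9 + l)/(-7 + l)) - 19) = -4 + (-35 + (9 + l)/(-7 + l)) = -39 + (9 + l)/(-7 + l))
-27483 - E(J(v), -219) = -27483 - 2*(141 - 19*(-13 - 1*11))/(-7 + (-13 - 1*11)) = -27483 - 2*(141 - 19*(-13 - 11))/(-7 + (-13 - 11)) = -27483 - 2*(141 - 19*(-24))/(-7 - 24) = -27483 - 2*(141 + 456)/(-31) = -27483 - 2*(-1)*597/31 = -27483 - 1*(-1194/31) = -27483 + 1194/31 = -850779/31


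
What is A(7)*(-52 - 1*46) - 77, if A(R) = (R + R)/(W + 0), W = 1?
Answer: -1449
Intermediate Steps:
A(R) = 2*R (A(R) = (R + R)/(1 + 0) = (2*R)/1 = (2*R)*1 = 2*R)
A(7)*(-52 - 1*46) - 77 = (2*7)*(-52 - 1*46) - 77 = 14*(-52 - 46) - 77 = 14*(-98) - 77 = -1372 - 77 = -1449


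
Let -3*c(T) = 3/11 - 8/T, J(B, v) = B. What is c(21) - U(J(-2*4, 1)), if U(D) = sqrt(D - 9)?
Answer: 25/693 - I*sqrt(17) ≈ 0.036075 - 4.1231*I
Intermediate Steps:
c(T) = -1/11 + 8/(3*T) (c(T) = -(3/11 - 8/T)/3 = -1/11 + 8/(3*T))
U(D) = sqrt(-9 + D)
c(21) - U(J(-2*4, 1)) = (1/33)*(88 - 3*21)/21 - sqrt(-9 - 2*4) = (1/33)*(1/21)*(88 - 63) - sqrt(-9 - 8) = (1/33)*(1/21)*25 - sqrt(-17) = 25/693 - I*sqrt(17)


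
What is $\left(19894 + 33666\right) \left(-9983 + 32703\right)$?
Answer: $1216883200$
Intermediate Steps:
$\left(19894 + 33666\right) \left(-9983 + 32703\right) = 53560 \cdot 22720 = 1216883200$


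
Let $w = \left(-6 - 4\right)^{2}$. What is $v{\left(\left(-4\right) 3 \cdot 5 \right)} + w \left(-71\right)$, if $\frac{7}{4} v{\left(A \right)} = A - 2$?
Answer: $- \frac{49948}{7} \approx -7135.4$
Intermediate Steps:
$v{\left(A \right)} = - \frac{8}{7} + \frac{4 A}{7}$ ($v{\left(A \right)} = \frac{4 \left(A - 2\right)}{7} = \frac{4 \left(-2 + A\right)}{7} = - \frac{8}{7} + \frac{4 A}{7}$)
$w = 100$ ($w = \left(-10\right)^{2} = 100$)
$v{\left(\left(-4\right) 3 \cdot 5 \right)} + w \left(-71\right) = \left(- \frac{8}{7} + \frac{4 \left(-4\right) 3 \cdot 5}{7}\right) + 100 \left(-71\right) = \left(- \frac{8}{7} + \frac{4 \left(\left(-12\right) 5\right)}{7}\right) - 7100 = \left(- \frac{8}{7} + \frac{4}{7} \left(-60\right)\right) - 7100 = \left(- \frac{8}{7} - \frac{240}{7}\right) - 7100 = - \frac{248}{7} - 7100 = - \frac{49948}{7}$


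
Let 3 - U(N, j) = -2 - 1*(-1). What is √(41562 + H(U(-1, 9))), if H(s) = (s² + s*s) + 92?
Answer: √41686 ≈ 204.17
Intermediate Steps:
U(N, j) = 4 (U(N, j) = 3 - (-2 - 1*(-1)) = 3 - (-2 + 1) = 3 - 1*(-1) = 3 + 1 = 4)
H(s) = 92 + 2*s² (H(s) = (s² + s²) + 92 = 2*s² + 92 = 92 + 2*s²)
√(41562 + H(U(-1, 9))) = √(41562 + (92 + 2*4²)) = √(41562 + (92 + 2*16)) = √(41562 + (92 + 32)) = √(41562 + 124) = √41686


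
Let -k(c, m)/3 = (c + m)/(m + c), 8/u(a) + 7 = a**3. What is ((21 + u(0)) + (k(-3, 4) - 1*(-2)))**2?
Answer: 17424/49 ≈ 355.59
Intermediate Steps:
u(a) = 8/(-7 + a**3)
k(c, m) = -3 (k(c, m) = -3*(c + m)/(m + c) = -3*(c + m)/(c + m) = -3*1 = -3)
((21 + u(0)) + (k(-3, 4) - 1*(-2)))**2 = ((21 + 8/(-7 + 0**3)) + (-3 - 1*(-2)))**2 = ((21 + 8/(-7 + 0)) + (-3 + 2))**2 = ((21 + 8/(-7)) - 1)**2 = ((21 + 8*(-1/7)) - 1)**2 = ((21 - 8/7) - 1)**2 = (139/7 - 1)**2 = (132/7)**2 = 17424/49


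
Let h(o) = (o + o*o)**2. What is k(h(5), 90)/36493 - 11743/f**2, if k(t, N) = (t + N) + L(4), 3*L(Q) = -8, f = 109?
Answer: -1250420375/1300719999 ≈ -0.96133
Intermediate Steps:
h(o) = (o + o**2)**2
L(Q) = -8/3 (L(Q) = (1/3)*(-8) = -8/3)
k(t, N) = -8/3 + N + t (k(t, N) = (t + N) - 8/3 = (N + t) - 8/3 = -8/3 + N + t)
k(h(5), 90)/36493 - 11743/f**2 = (-8/3 + 90 + 5**2*(1 + 5)**2)/36493 - 11743/(109**2) = (-8/3 + 90 + 25*6**2)*(1/36493) - 11743/11881 = (-8/3 + 90 + 25*36)*(1/36493) - 11743*1/11881 = (-8/3 + 90 + 900)*(1/36493) - 11743/11881 = (2962/3)*(1/36493) - 11743/11881 = 2962/109479 - 11743/11881 = -1250420375/1300719999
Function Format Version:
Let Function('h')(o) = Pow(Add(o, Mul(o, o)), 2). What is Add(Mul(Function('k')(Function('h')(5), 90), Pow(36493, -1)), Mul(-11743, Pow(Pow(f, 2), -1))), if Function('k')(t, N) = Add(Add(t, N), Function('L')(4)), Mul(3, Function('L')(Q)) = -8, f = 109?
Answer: Rational(-1250420375, 1300719999) ≈ -0.96133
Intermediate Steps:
Function('h')(o) = Pow(Add(o, Pow(o, 2)), 2)
Function('L')(Q) = Rational(-8, 3) (Function('L')(Q) = Mul(Rational(1, 3), -8) = Rational(-8, 3))
Function('k')(t, N) = Add(Rational(-8, 3), N, t) (Function('k')(t, N) = Add(Add(t, N), Rational(-8, 3)) = Add(Add(N, t), Rational(-8, 3)) = Add(Rational(-8, 3), N, t))
Add(Mul(Function('k')(Function('h')(5), 90), Pow(36493, -1)), Mul(-11743, Pow(Pow(f, 2), -1))) = Add(Mul(Add(Rational(-8, 3), 90, Mul(Pow(5, 2), Pow(Add(1, 5), 2))), Pow(36493, -1)), Mul(-11743, Pow(Pow(109, 2), -1))) = Add(Mul(Add(Rational(-8, 3), 90, Mul(25, Pow(6, 2))), Rational(1, 36493)), Mul(-11743, Pow(11881, -1))) = Add(Mul(Add(Rational(-8, 3), 90, Mul(25, 36)), Rational(1, 36493)), Mul(-11743, Rational(1, 11881))) = Add(Mul(Add(Rational(-8, 3), 90, 900), Rational(1, 36493)), Rational(-11743, 11881)) = Add(Mul(Rational(2962, 3), Rational(1, 36493)), Rational(-11743, 11881)) = Add(Rational(2962, 109479), Rational(-11743, 11881)) = Rational(-1250420375, 1300719999)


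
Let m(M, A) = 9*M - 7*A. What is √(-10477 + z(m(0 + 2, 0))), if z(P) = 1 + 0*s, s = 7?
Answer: 6*I*√291 ≈ 102.35*I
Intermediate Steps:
m(M, A) = -7*A + 9*M
z(P) = 1 (z(P) = 1 + 0*7 = 1 + 0 = 1)
√(-10477 + z(m(0 + 2, 0))) = √(-10477 + 1) = √(-10476) = 6*I*√291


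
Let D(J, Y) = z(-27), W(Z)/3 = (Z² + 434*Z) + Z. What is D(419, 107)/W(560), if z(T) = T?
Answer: -9/557200 ≈ -1.6152e-5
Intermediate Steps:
W(Z) = 3*Z² + 1305*Z (W(Z) = 3*((Z² + 434*Z) + Z) = 3*(Z² + 435*Z) = 3*Z² + 1305*Z)
D(J, Y) = -27
D(419, 107)/W(560) = -27*1/(1680*(435 + 560)) = -27/(3*560*995) = -27/1671600 = -27*1/1671600 = -9/557200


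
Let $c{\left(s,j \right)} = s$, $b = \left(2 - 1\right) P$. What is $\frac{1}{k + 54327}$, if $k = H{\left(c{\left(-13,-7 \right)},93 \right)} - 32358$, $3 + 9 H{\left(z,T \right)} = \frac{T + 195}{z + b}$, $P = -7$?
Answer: $\frac{15}{329506} \approx 4.5523 \cdot 10^{-5}$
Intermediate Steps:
$b = -7$ ($b = \left(2 - 1\right) \left(-7\right) = 1 \left(-7\right) = -7$)
$H{\left(z,T \right)} = - \frac{1}{3} + \frac{195 + T}{9 \left(-7 + z\right)}$ ($H{\left(z,T \right)} = - \frac{1}{3} + \frac{\left(T + 195\right) \frac{1}{z - 7}}{9} = - \frac{1}{3} + \frac{\left(195 + T\right) \frac{1}{-7 + z}}{9} = - \frac{1}{3} + \frac{\frac{1}{-7 + z} \left(195 + T\right)}{9} = - \frac{1}{3} + \frac{195 + T}{9 \left(-7 + z\right)}$)
$k = - \frac{485399}{15}$ ($k = \frac{216 + 93 - -39}{9 \left(-7 - 13\right)} - 32358 = \frac{216 + 93 + 39}{9 \left(-20\right)} - 32358 = \frac{1}{9} \left(- \frac{1}{20}\right) 348 - 32358 = - \frac{29}{15} - 32358 = - \frac{485399}{15} \approx -32360.0$)
$\frac{1}{k + 54327} = \frac{1}{- \frac{485399}{15} + 54327} = \frac{1}{\frac{329506}{15}} = \frac{15}{329506}$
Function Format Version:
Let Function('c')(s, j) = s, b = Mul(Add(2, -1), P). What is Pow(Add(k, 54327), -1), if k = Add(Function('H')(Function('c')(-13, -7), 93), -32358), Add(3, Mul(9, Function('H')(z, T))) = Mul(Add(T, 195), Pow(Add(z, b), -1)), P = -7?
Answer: Rational(15, 329506) ≈ 4.5523e-5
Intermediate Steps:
b = -7 (b = Mul(Add(2, -1), -7) = Mul(1, -7) = -7)
Function('H')(z, T) = Add(Rational(-1, 3), Mul(Rational(1, 9), Pow(Add(-7, z), -1), Add(195, T))) (Function('H')(z, T) = Add(Rational(-1, 3), Mul(Rational(1, 9), Mul(Add(T, 195), Pow(Add(z, -7), -1)))) = Add(Rational(-1, 3), Mul(Rational(1, 9), Mul(Add(195, T), Pow(Add(-7, z), -1)))) = Add(Rational(-1, 3), Mul(Rational(1, 9), Mul(Pow(Add(-7, z), -1), Add(195, T)))) = Add(Rational(-1, 3), Mul(Rational(1, 9), Pow(Add(-7, z), -1), Add(195, T))))
k = Rational(-485399, 15) (k = Add(Mul(Rational(1, 9), Pow(Add(-7, -13), -1), Add(216, 93, Mul(-3, -13))), -32358) = Add(Mul(Rational(1, 9), Pow(-20, -1), Add(216, 93, 39)), -32358) = Add(Mul(Rational(1, 9), Rational(-1, 20), 348), -32358) = Add(Rational(-29, 15), -32358) = Rational(-485399, 15) ≈ -32360.)
Pow(Add(k, 54327), -1) = Pow(Add(Rational(-485399, 15), 54327), -1) = Pow(Rational(329506, 15), -1) = Rational(15, 329506)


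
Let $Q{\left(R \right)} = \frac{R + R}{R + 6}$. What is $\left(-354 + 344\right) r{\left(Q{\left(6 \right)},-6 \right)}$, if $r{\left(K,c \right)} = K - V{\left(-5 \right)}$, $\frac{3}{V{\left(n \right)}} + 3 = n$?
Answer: $- \frac{55}{4} \approx -13.75$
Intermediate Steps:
$V{\left(n \right)} = \frac{3}{-3 + n}$
$Q{\left(R \right)} = \frac{2 R}{6 + R}$
$r{\left(K,c \right)} = \frac{3}{8} + K$ ($r{\left(K,c \right)} = K - \frac{3}{-3 - 5} = K - \frac{3}{-8} = K - 3 \left(- \frac{1}{8}\right) = K - - \frac{3}{8} = K + \frac{3}{8} = \frac{3}{8} + K$)
$\left(-354 + 344\right) r{\left(Q{\left(6 \right)},-6 \right)} = \left(-354 + 344\right) \left(\frac{3}{8} + 2 \cdot 6 \frac{1}{6 + 6}\right) = - 10 \left(\frac{3}{8} + 2 \cdot 6 \cdot \frac{1}{12}\right) = - 10 \left(\frac{3}{8} + 1\right) = \left(-10\right) \frac{11}{8} = - \frac{55}{4}$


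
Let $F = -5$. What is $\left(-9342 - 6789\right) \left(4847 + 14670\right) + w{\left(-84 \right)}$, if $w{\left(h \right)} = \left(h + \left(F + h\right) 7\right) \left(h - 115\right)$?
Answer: $-314688034$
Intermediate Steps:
$w{\left(h \right)} = \left(-115 + h\right) \left(-35 + 8 h\right)$ ($w{\left(h \right)} = \left(h + \left(-5 + h\right) 7\right) \left(h - 115\right) = \left(h + \left(-35 + 7 h\right)\right) \left(-115 + h\right) = \left(-35 + 8 h\right) \left(-115 + h\right) = \left(-115 + h\right) \left(-35 + 8 h\right)$)
$\left(-9342 - 6789\right) \left(4847 + 14670\right) + w{\left(-84 \right)} = \left(-9342 - 6789\right) \left(4847 + 14670\right) + \left(4025 - -80220 + 8 \left(-84\right)^{2}\right) = \left(-16131\right) 19517 + \left(4025 + 80220 + 8 \cdot 7056\right) = -314828727 + \left(4025 + 80220 + 56448\right) = -314828727 + 140693 = -314688034$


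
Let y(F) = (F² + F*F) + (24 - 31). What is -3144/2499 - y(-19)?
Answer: -596643/833 ≈ -716.26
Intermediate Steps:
y(F) = -7 + 2*F² (y(F) = (F² + F²) - 7 = 2*F² - 7 = -7 + 2*F²)
-3144/2499 - y(-19) = -3144/2499 - (-7 + 2*(-19)²) = -3144*1/2499 - (-7 + 2*361) = -1048/833 - (-7 + 722) = -1048/833 - 1*715 = -1048/833 - 715 = -596643/833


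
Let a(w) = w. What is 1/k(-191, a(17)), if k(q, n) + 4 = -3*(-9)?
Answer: 1/23 ≈ 0.043478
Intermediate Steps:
k(q, n) = 23 (k(q, n) = -4 - 3*(-9) = -4 + 27 = 23)
1/k(-191, a(17)) = 1/23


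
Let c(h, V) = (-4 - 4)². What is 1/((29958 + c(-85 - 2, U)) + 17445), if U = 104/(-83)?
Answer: 1/47467 ≈ 2.1067e-5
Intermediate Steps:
U = -104/83 (U = 104*(-1/83) = -104/83 ≈ -1.2530)
c(h, V) = 64 (c(h, V) = (-8)² = 64)
1/((29958 + c(-85 - 2, U)) + 17445) = 1/((29958 + 64) + 17445) = 1/(30022 + 17445) = 1/47467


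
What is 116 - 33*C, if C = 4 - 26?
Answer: 842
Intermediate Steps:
C = -22
116 - 33*C = 116 - 33*(-22) = 116 + 726 = 842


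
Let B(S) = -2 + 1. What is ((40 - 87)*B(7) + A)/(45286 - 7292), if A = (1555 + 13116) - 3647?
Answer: 11071/37994 ≈ 0.29139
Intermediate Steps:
B(S) = -1
A = 11024 (A = 14671 - 3647 = 11024)
((40 - 87)*B(7) + A)/(45286 - 7292) = ((40 - 87)*(-1) + 11024)/(45286 - 7292) = (-47*(-1) + 11024)/37994 = (47 + 11024)*(1/37994) = 11071*(1/37994) = 11071/37994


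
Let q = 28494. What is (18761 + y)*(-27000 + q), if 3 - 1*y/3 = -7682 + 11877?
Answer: 9240390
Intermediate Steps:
y = -12576 (y = 9 - 3*(-7682 + 11877) = 9 - 3*4195 = 9 - 12585 = -12576)
(18761 + y)*(-27000 + q) = (18761 - 12576)*(-27000 + 28494) = 6185*1494 = 9240390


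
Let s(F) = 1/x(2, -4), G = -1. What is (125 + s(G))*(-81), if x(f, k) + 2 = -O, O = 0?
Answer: -20169/2 ≈ -10085.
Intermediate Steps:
x(f, k) = -2 (x(f, k) = -2 - 1*0 = -2 + 0 = -2)
s(F) = -½ (s(F) = 1/(-2) = -½)
(125 + s(G))*(-81) = (125 - ½)*(-81) = (249/2)*(-81) = -20169/2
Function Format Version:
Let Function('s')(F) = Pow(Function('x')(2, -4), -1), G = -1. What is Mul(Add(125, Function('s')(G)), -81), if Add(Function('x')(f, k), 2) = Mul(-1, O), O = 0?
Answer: Rational(-20169, 2) ≈ -10085.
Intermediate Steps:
Function('x')(f, k) = -2 (Function('x')(f, k) = Add(-2, Mul(-1, 0)) = Add(-2, 0) = -2)
Function('s')(F) = Rational(-1, 2) (Function('s')(F) = Pow(-2, -1) = Rational(-1, 2))
Mul(Add(125, Function('s')(G)), -81) = Mul(Add(125, Rational(-1, 2)), -81) = Mul(Rational(249, 2), -81) = Rational(-20169, 2)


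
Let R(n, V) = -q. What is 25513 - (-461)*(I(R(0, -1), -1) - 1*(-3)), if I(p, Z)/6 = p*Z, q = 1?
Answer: 29662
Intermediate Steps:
R(n, V) = -1 (R(n, V) = -1*1 = -1)
I(p, Z) = 6*Z*p (I(p, Z) = 6*(p*Z) = 6*(Z*p) = 6*Z*p)
25513 - (-461)*(I(R(0, -1), -1) - 1*(-3)) = 25513 - (-461)*(6*(-1)*(-1) - 1*(-3)) = 25513 - (-461)*(6 + 3) = 25513 - (-461)*9 = 25513 - 1*(-4149) = 25513 + 4149 = 29662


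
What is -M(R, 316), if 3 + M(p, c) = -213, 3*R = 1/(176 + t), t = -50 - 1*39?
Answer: 216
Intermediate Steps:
t = -89 (t = -50 - 39 = -89)
R = 1/261 (R = 1/(3*(176 - 89)) = (⅓)/87 = (⅓)*(1/87) = 1/261 ≈ 0.0038314)
M(p, c) = -216 (M(p, c) = -3 - 213 = -216)
-M(R, 316) = -1*(-216) = 216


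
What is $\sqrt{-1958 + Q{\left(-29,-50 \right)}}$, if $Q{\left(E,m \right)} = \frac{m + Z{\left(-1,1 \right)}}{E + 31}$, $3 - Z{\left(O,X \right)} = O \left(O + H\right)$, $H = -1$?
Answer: $\frac{i \sqrt{7930}}{2} \approx 44.525 i$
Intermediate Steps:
$Z{\left(O,X \right)} = 3 - O \left(-1 + O\right)$ ($Z{\left(O,X \right)} = 3 - O \left(O - 1\right) = 3 - O \left(-1 + O\right)$)
$Q{\left(E,m \right)} = \frac{1 + m}{31 + E}$ ($Q{\left(E,m \right)} = \frac{m - -1}{E + 31} = \frac{m - -1}{31 + E} = \frac{m + 1}{31 + E} = \frac{1 + m}{31 + E}$)
$\sqrt{-1958 + Q{\left(-29,-50 \right)}} = \sqrt{-1958 + \frac{1 - 50}{31 - 29}} = \sqrt{-1958 + \frac{1}{2} \left(-49\right)} = \sqrt{-1958 - \frac{49}{2}} = \sqrt{- \frac{3965}{2}} = \frac{i \sqrt{7930}}{2}$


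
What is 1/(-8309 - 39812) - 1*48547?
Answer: -2336130188/48121 ≈ -48547.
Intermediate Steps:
1/(-8309 - 39812) - 1*48547 = 1/(-48121) - 48547 = -1/48121 - 48547 = -2336130188/48121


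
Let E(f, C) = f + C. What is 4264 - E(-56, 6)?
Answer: 4314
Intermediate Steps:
E(f, C) = C + f
4264 - E(-56, 6) = 4264 - (6 - 56) = 4264 - 1*(-50) = 4264 + 50 = 4314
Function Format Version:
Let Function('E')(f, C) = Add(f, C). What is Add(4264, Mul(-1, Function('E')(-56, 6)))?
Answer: 4314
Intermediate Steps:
Function('E')(f, C) = Add(C, f)
Add(4264, Mul(-1, Function('E')(-56, 6))) = Add(4264, Mul(-1, Add(6, -56))) = Add(4264, Mul(-1, -50)) = Add(4264, 50) = 4314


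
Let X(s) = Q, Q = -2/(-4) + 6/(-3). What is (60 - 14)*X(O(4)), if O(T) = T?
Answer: -69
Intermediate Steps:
Q = -3/2 (Q = -2*(-¼) + 6*(-⅓) = ½ - 2 = -3/2 ≈ -1.5000)
X(s) = -3/2
(60 - 14)*X(O(4)) = (60 - 14)*(-3/2) = 46*(-3/2) = -69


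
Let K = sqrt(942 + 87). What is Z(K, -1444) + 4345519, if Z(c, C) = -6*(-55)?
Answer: 4345849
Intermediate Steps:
K = 7*sqrt(21) (K = sqrt(1029) = 7*sqrt(21) ≈ 32.078)
Z(c, C) = 330
Z(K, -1444) + 4345519 = 330 + 4345519 = 4345849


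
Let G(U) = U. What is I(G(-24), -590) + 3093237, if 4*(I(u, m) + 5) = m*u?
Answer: 3096772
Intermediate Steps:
I(u, m) = -5 + m*u/4 (I(u, m) = -5 + (m*u)/4 = -5 + m*u/4)
I(G(-24), -590) + 3093237 = (-5 + (¼)*(-590)*(-24)) + 3093237 = (-5 + 3540) + 3093237 = 3535 + 3093237 = 3096772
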